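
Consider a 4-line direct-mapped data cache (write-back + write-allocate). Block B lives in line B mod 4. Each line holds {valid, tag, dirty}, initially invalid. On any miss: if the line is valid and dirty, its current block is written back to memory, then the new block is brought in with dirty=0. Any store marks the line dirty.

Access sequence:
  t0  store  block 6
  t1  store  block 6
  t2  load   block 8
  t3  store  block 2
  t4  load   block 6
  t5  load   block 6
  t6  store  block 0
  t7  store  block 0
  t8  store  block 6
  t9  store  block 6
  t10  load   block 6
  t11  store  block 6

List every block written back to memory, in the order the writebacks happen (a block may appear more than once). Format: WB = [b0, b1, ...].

WB = [6, 2]

0: W B6 → L2 miss [D]
1: W B6 → L2 hit [D]
2: R B8 → L0 miss [-]
3: W B2 → L2 miss wb→B6 [D]
4: R B6 → L2 miss wb→B2 [-]
5: R B6 → L2 hit [-]
6: W B0 → L0 miss [D]
7: W B0 → L0 hit [D]
8: W B6 → L2 hit [D]
9: W B6 → L2 hit [D]
10: R B6 → L2 hit [D]
11: W B6 → L2 hit [D]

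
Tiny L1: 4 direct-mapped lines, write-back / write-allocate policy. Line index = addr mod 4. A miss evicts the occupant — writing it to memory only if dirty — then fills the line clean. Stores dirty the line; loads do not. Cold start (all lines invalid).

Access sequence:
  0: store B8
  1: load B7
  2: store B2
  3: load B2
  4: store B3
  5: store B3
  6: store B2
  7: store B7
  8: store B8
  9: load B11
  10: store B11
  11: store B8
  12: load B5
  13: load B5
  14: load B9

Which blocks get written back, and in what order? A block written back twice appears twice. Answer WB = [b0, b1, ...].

  0 | W B8 → L0 miss [D]
  1 | R B7 → L3 miss [-]
  2 | W B2 → L2 miss [D]
  3 | R B2 → L2 hit [D]
  4 | W B3 → L3 miss [D]
  5 | W B3 → L3 hit [D]
  6 | W B2 → L2 hit [D]
  7 | W B7 → L3 miss wb→B3 [D]
  8 | W B8 → L0 hit [D]
  9 | R B11 → L3 miss wb→B7 [-]
  10 | W B11 → L3 hit [D]
  11 | W B8 → L0 hit [D]
  12 | R B5 → L1 miss [-]
  13 | R B5 → L1 hit [-]
  14 | R B9 → L1 miss [-]

WB = [3, 7]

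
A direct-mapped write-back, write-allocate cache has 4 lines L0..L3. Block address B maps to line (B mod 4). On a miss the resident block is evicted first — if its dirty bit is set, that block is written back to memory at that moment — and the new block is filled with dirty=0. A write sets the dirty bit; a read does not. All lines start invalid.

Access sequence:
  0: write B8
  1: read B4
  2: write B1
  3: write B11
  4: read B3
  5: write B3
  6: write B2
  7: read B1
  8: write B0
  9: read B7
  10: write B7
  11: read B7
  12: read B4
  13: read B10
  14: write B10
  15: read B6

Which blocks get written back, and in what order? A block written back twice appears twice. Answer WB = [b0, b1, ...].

WB = [8, 11, 3, 0, 2, 10]

  0 | W B8 → L0 miss [D]
  1 | R B4 → L0 miss wb→B8 [-]
  2 | W B1 → L1 miss [D]
  3 | W B11 → L3 miss [D]
  4 | R B3 → L3 miss wb→B11 [-]
  5 | W B3 → L3 hit [D]
  6 | W B2 → L2 miss [D]
  7 | R B1 → L1 hit [D]
  8 | W B0 → L0 miss [D]
  9 | R B7 → L3 miss wb→B3 [-]
  10 | W B7 → L3 hit [D]
  11 | R B7 → L3 hit [D]
  12 | R B4 → L0 miss wb→B0 [-]
  13 | R B10 → L2 miss wb→B2 [-]
  14 | W B10 → L2 hit [D]
  15 | R B6 → L2 miss wb→B10 [-]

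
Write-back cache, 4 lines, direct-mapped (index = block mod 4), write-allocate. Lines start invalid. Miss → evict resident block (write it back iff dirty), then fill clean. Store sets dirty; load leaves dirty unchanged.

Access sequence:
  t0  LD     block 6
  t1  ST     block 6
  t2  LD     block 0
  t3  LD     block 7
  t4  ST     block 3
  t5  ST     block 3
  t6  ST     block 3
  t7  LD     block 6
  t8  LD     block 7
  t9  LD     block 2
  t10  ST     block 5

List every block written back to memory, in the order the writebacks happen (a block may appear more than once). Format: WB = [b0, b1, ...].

WB = [3, 6]

0: R B6 → L2 miss [-]
1: W B6 → L2 hit [D]
2: R B0 → L0 miss [-]
3: R B7 → L3 miss [-]
4: W B3 → L3 miss [D]
5: W B3 → L3 hit [D]
6: W B3 → L3 hit [D]
7: R B6 → L2 hit [D]
8: R B7 → L3 miss wb→B3 [-]
9: R B2 → L2 miss wb→B6 [-]
10: W B5 → L1 miss [D]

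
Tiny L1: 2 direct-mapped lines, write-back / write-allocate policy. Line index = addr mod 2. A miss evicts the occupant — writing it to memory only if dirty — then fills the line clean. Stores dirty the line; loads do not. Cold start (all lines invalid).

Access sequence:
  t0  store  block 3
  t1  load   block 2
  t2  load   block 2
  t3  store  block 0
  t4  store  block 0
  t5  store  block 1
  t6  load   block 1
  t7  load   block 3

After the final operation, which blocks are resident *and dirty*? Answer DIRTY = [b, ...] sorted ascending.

0: W B3 -> L1 miss  d=D]
1: R B2 -> L0 miss  d=-]
2: R B2 -> L0 hit  d=-]
3: W B0 -> L0 miss  d=D]
4: W B0 -> L0 hit  d=D]
5: W B1 -> L1 miss wb->B3  d=D]
6: R B1 -> L1 hit  d=D]
7: R B3 -> L1 miss wb->B1  d=-]

DIRTY = [0]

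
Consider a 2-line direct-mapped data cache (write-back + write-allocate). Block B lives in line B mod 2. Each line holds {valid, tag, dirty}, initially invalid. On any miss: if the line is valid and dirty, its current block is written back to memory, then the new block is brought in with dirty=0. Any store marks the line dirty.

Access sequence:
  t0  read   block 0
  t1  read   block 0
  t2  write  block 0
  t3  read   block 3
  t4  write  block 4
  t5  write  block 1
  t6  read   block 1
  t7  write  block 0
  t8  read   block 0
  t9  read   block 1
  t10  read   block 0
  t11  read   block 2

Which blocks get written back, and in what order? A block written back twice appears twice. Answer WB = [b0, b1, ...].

WB = [0, 4, 0]

  0 | R B0 → L0 miss [-]
  1 | R B0 → L0 hit [-]
  2 | W B0 → L0 hit [D]
  3 | R B3 → L1 miss [-]
  4 | W B4 → L0 miss wb→B0 [D]
  5 | W B1 → L1 miss [D]
  6 | R B1 → L1 hit [D]
  7 | W B0 → L0 miss wb→B4 [D]
  8 | R B0 → L0 hit [D]
  9 | R B1 → L1 hit [D]
  10 | R B0 → L0 hit [D]
  11 | R B2 → L0 miss wb→B0 [-]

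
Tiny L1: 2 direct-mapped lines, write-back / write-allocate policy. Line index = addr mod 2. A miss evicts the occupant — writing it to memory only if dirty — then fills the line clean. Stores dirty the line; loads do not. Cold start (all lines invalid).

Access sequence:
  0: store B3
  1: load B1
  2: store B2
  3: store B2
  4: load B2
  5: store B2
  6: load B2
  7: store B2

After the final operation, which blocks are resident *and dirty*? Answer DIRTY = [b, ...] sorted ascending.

0: W B3 -> L1 miss  d=D]
1: R B1 -> L1 miss wb->B3  d=-]
2: W B2 -> L0 miss  d=D]
3: W B2 -> L0 hit  d=D]
4: R B2 -> L0 hit  d=D]
5: W B2 -> L0 hit  d=D]
6: R B2 -> L0 hit  d=D]
7: W B2 -> L0 hit  d=D]

DIRTY = [2]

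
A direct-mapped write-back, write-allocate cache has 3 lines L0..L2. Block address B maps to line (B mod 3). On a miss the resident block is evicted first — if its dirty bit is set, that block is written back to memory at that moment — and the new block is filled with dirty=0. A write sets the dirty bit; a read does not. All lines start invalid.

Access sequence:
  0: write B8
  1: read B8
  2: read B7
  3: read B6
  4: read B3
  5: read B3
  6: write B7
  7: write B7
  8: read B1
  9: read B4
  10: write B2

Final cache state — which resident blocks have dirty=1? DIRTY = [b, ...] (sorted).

0: W B8 -> L2 miss  d=D]
1: R B8 -> L2 hit  d=D]
2: R B7 -> L1 miss  d=-]
3: R B6 -> L0 miss  d=-]
4: R B3 -> L0 miss  d=-]
5: R B3 -> L0 hit  d=-]
6: W B7 -> L1 hit  d=D]
7: W B7 -> L1 hit  d=D]
8: R B1 -> L1 miss wb->B7  d=-]
9: R B4 -> L1 miss  d=-]
10: W B2 -> L2 miss wb->B8  d=D]

DIRTY = [2]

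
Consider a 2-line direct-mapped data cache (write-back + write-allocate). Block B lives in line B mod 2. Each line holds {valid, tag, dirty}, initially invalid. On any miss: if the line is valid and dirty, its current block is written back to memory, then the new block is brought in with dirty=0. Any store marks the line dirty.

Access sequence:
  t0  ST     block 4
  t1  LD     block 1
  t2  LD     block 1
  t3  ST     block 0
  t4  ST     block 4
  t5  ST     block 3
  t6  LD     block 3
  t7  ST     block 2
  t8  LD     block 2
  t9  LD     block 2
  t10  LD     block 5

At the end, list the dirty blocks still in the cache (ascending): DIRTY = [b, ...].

DIRTY = [2]

0: W B4 -> L0 miss  d=D]
1: R B1 -> L1 miss  d=-]
2: R B1 -> L1 hit  d=-]
3: W B0 -> L0 miss wb->B4  d=D]
4: W B4 -> L0 miss wb->B0  d=D]
5: W B3 -> L1 miss  d=D]
6: R B3 -> L1 hit  d=D]
7: W B2 -> L0 miss wb->B4  d=D]
8: R B2 -> L0 hit  d=D]
9: R B2 -> L0 hit  d=D]
10: R B5 -> L1 miss wb->B3  d=-]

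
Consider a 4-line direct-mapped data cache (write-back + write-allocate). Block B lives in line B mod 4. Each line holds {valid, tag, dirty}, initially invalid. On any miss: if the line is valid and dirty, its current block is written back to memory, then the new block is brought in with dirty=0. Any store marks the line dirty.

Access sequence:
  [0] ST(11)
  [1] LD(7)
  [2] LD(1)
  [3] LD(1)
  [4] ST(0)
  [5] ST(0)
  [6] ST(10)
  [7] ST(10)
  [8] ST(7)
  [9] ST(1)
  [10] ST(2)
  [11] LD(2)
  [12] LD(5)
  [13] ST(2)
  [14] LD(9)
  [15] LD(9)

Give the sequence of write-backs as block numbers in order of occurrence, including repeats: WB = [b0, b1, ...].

WB = [11, 10, 1]

0: W B11 -> L3 miss  d=D]
1: R B7 -> L3 miss wb->B11  d=-]
2: R B1 -> L1 miss  d=-]
3: R B1 -> L1 hit  d=-]
4: W B0 -> L0 miss  d=D]
5: W B0 -> L0 hit  d=D]
6: W B10 -> L2 miss  d=D]
7: W B10 -> L2 hit  d=D]
8: W B7 -> L3 hit  d=D]
9: W B1 -> L1 hit  d=D]
10: W B2 -> L2 miss wb->B10  d=D]
11: R B2 -> L2 hit  d=D]
12: R B5 -> L1 miss wb->B1  d=-]
13: W B2 -> L2 hit  d=D]
14: R B9 -> L1 miss  d=-]
15: R B9 -> L1 hit  d=-]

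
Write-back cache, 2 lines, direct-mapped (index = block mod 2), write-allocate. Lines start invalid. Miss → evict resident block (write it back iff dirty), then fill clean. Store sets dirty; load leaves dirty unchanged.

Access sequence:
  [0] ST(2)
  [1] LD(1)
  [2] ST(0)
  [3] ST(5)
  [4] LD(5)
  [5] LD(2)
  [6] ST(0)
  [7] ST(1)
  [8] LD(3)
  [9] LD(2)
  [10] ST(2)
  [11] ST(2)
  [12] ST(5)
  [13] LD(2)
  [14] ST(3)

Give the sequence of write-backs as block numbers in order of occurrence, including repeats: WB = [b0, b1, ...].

WB = [2, 0, 5, 1, 0, 5]

0: W B2 → L0 miss [D]
1: R B1 → L1 miss [-]
2: W B0 → L0 miss wb→B2 [D]
3: W B5 → L1 miss [D]
4: R B5 → L1 hit [D]
5: R B2 → L0 miss wb→B0 [-]
6: W B0 → L0 miss [D]
7: W B1 → L1 miss wb→B5 [D]
8: R B3 → L1 miss wb→B1 [-]
9: R B2 → L0 miss wb→B0 [-]
10: W B2 → L0 hit [D]
11: W B2 → L0 hit [D]
12: W B5 → L1 miss [D]
13: R B2 → L0 hit [D]
14: W B3 → L1 miss wb→B5 [D]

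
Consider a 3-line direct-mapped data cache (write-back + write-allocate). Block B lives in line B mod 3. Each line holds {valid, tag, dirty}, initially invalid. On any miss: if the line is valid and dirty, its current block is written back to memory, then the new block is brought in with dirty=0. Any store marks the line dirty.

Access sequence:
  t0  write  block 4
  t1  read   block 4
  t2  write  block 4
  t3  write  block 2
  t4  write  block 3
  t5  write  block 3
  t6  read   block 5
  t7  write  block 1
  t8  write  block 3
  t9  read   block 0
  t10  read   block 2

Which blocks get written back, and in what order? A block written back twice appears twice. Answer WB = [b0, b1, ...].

WB = [2, 4, 3]

  0 | W B4 → L1 miss [D]
  1 | R B4 → L1 hit [D]
  2 | W B4 → L1 hit [D]
  3 | W B2 → L2 miss [D]
  4 | W B3 → L0 miss [D]
  5 | W B3 → L0 hit [D]
  6 | R B5 → L2 miss wb→B2 [-]
  7 | W B1 → L1 miss wb→B4 [D]
  8 | W B3 → L0 hit [D]
  9 | R B0 → L0 miss wb→B3 [-]
  10 | R B2 → L2 miss [-]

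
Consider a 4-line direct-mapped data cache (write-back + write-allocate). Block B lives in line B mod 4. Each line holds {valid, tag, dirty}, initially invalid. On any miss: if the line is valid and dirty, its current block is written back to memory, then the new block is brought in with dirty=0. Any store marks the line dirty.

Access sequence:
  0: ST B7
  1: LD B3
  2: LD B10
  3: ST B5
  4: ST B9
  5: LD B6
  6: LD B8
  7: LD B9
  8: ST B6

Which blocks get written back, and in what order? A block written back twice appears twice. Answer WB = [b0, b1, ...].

WB = [7, 5]

  0 | W B7 → L3 miss [D]
  1 | R B3 → L3 miss wb→B7 [-]
  2 | R B10 → L2 miss [-]
  3 | W B5 → L1 miss [D]
  4 | W B9 → L1 miss wb→B5 [D]
  5 | R B6 → L2 miss [-]
  6 | R B8 → L0 miss [-]
  7 | R B9 → L1 hit [D]
  8 | W B6 → L2 hit [D]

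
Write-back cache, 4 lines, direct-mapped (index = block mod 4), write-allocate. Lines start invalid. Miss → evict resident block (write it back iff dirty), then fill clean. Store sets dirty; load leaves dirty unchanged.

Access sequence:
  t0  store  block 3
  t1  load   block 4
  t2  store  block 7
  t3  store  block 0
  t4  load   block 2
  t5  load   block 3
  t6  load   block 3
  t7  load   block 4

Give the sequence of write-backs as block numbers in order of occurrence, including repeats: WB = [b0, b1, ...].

WB = [3, 7, 0]

  0 | W B3 → L3 miss [D]
  1 | R B4 → L0 miss [-]
  2 | W B7 → L3 miss wb→B3 [D]
  3 | W B0 → L0 miss [D]
  4 | R B2 → L2 miss [-]
  5 | R B3 → L3 miss wb→B7 [-]
  6 | R B3 → L3 hit [-]
  7 | R B4 → L0 miss wb→B0 [-]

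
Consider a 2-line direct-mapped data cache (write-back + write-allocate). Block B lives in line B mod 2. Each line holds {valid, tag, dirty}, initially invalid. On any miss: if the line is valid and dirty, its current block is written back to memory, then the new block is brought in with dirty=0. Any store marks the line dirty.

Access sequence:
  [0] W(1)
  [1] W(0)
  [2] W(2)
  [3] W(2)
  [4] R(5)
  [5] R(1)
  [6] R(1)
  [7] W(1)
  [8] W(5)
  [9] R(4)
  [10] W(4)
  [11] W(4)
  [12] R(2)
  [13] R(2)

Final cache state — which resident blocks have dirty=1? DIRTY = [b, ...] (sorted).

DIRTY = [5]

0: W B1 → L1 miss [D]
1: W B0 → L0 miss [D]
2: W B2 → L0 miss wb→B0 [D]
3: W B2 → L0 hit [D]
4: R B5 → L1 miss wb→B1 [-]
5: R B1 → L1 miss [-]
6: R B1 → L1 hit [-]
7: W B1 → L1 hit [D]
8: W B5 → L1 miss wb→B1 [D]
9: R B4 → L0 miss wb→B2 [-]
10: W B4 → L0 hit [D]
11: W B4 → L0 hit [D]
12: R B2 → L0 miss wb→B4 [-]
13: R B2 → L0 hit [-]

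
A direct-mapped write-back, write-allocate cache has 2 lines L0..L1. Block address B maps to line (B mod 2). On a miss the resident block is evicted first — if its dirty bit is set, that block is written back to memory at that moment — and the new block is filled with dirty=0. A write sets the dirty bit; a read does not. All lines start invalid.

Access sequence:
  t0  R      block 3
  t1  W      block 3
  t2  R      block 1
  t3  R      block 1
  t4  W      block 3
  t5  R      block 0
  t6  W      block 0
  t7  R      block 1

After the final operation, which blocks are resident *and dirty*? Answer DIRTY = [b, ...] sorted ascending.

0: R B3 -> L1 miss  d=-]
1: W B3 -> L1 hit  d=D]
2: R B1 -> L1 miss wb->B3  d=-]
3: R B1 -> L1 hit  d=-]
4: W B3 -> L1 miss  d=D]
5: R B0 -> L0 miss  d=-]
6: W B0 -> L0 hit  d=D]
7: R B1 -> L1 miss wb->B3  d=-]

DIRTY = [0]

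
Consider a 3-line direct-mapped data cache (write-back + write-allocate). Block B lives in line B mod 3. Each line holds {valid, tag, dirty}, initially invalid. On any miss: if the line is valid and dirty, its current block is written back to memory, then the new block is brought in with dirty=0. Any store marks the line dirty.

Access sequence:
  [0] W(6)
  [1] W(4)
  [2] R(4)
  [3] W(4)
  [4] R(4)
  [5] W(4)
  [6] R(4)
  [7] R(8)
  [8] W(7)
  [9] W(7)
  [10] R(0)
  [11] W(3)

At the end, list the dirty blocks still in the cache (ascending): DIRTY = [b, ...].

DIRTY = [3, 7]

0: W B6 -> L0 miss  d=D]
1: W B4 -> L1 miss  d=D]
2: R B4 -> L1 hit  d=D]
3: W B4 -> L1 hit  d=D]
4: R B4 -> L1 hit  d=D]
5: W B4 -> L1 hit  d=D]
6: R B4 -> L1 hit  d=D]
7: R B8 -> L2 miss  d=-]
8: W B7 -> L1 miss wb->B4  d=D]
9: W B7 -> L1 hit  d=D]
10: R B0 -> L0 miss wb->B6  d=-]
11: W B3 -> L0 miss  d=D]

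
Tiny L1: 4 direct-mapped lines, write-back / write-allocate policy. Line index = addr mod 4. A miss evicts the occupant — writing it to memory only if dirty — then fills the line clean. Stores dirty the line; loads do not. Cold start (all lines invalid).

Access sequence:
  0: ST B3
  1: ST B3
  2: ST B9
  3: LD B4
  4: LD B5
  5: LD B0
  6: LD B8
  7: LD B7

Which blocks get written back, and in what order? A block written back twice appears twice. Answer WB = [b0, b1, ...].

0: W B3 -> L3 miss  d=D]
1: W B3 -> L3 hit  d=D]
2: W B9 -> L1 miss  d=D]
3: R B4 -> L0 miss  d=-]
4: R B5 -> L1 miss wb->B9  d=-]
5: R B0 -> L0 miss  d=-]
6: R B8 -> L0 miss  d=-]
7: R B7 -> L3 miss wb->B3  d=-]

WB = [9, 3]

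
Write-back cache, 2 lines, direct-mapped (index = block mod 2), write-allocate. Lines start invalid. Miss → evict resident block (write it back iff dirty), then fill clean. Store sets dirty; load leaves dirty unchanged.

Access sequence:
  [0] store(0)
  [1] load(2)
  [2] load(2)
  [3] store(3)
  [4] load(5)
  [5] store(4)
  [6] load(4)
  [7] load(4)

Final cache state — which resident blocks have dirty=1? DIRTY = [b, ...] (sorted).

  0 | W B0 → L0 miss [D]
  1 | R B2 → L0 miss wb→B0 [-]
  2 | R B2 → L0 hit [-]
  3 | W B3 → L1 miss [D]
  4 | R B5 → L1 miss wb→B3 [-]
  5 | W B4 → L0 miss [D]
  6 | R B4 → L0 hit [D]
  7 | R B4 → L0 hit [D]

DIRTY = [4]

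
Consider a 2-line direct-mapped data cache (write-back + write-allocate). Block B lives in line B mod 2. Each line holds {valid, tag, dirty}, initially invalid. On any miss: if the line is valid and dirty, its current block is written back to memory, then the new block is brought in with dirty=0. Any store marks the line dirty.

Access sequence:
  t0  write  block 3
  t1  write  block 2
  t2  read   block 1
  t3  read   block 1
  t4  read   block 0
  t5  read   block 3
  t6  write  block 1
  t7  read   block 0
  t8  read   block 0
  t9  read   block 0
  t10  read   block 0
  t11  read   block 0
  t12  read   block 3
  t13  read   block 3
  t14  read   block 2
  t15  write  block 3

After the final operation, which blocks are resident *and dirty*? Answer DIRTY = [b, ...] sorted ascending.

DIRTY = [3]

0: W B3 -> L1 miss  d=D]
1: W B2 -> L0 miss  d=D]
2: R B1 -> L1 miss wb->B3  d=-]
3: R B1 -> L1 hit  d=-]
4: R B0 -> L0 miss wb->B2  d=-]
5: R B3 -> L1 miss  d=-]
6: W B1 -> L1 miss  d=D]
7: R B0 -> L0 hit  d=-]
8: R B0 -> L0 hit  d=-]
9: R B0 -> L0 hit  d=-]
10: R B0 -> L0 hit  d=-]
11: R B0 -> L0 hit  d=-]
12: R B3 -> L1 miss wb->B1  d=-]
13: R B3 -> L1 hit  d=-]
14: R B2 -> L0 miss  d=-]
15: W B3 -> L1 hit  d=D]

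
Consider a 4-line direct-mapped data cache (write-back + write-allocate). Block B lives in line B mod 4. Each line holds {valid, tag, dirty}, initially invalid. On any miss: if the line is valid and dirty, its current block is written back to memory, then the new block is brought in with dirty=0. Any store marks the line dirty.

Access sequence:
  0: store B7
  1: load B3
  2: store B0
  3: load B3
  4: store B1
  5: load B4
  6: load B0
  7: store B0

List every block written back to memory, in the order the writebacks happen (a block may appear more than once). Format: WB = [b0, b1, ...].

WB = [7, 0]

0: W B7 -> L3 miss  d=D]
1: R B3 -> L3 miss wb->B7  d=-]
2: W B0 -> L0 miss  d=D]
3: R B3 -> L3 hit  d=-]
4: W B1 -> L1 miss  d=D]
5: R B4 -> L0 miss wb->B0  d=-]
6: R B0 -> L0 miss  d=-]
7: W B0 -> L0 hit  d=D]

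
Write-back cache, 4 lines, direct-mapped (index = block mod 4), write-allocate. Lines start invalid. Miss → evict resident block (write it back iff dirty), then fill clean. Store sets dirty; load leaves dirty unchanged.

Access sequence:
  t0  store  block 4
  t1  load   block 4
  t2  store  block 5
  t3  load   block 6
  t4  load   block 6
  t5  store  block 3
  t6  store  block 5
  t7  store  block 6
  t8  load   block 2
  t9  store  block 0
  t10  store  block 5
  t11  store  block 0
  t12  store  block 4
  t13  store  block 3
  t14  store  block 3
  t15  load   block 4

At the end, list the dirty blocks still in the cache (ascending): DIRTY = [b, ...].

  0 | W B4 → L0 miss [D]
  1 | R B4 → L0 hit [D]
  2 | W B5 → L1 miss [D]
  3 | R B6 → L2 miss [-]
  4 | R B6 → L2 hit [-]
  5 | W B3 → L3 miss [D]
  6 | W B5 → L1 hit [D]
  7 | W B6 → L2 hit [D]
  8 | R B2 → L2 miss wb→B6 [-]
  9 | W B0 → L0 miss wb→B4 [D]
  10 | W B5 → L1 hit [D]
  11 | W B0 → L0 hit [D]
  12 | W B4 → L0 miss wb→B0 [D]
  13 | W B3 → L3 hit [D]
  14 | W B3 → L3 hit [D]
  15 | R B4 → L0 hit [D]

DIRTY = [3, 4, 5]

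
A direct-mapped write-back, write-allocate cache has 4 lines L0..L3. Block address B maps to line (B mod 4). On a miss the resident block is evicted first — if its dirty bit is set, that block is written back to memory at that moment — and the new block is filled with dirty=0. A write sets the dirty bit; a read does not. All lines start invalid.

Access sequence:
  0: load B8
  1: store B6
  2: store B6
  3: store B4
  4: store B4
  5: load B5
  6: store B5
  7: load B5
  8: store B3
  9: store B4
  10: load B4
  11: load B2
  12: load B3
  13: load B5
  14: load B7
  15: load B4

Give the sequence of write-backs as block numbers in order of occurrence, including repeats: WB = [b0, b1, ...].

0: R B8 -> L0 miss  d=-]
1: W B6 -> L2 miss  d=D]
2: W B6 -> L2 hit  d=D]
3: W B4 -> L0 miss  d=D]
4: W B4 -> L0 hit  d=D]
5: R B5 -> L1 miss  d=-]
6: W B5 -> L1 hit  d=D]
7: R B5 -> L1 hit  d=D]
8: W B3 -> L3 miss  d=D]
9: W B4 -> L0 hit  d=D]
10: R B4 -> L0 hit  d=D]
11: R B2 -> L2 miss wb->B6  d=-]
12: R B3 -> L3 hit  d=D]
13: R B5 -> L1 hit  d=D]
14: R B7 -> L3 miss wb->B3  d=-]
15: R B4 -> L0 hit  d=D]

WB = [6, 3]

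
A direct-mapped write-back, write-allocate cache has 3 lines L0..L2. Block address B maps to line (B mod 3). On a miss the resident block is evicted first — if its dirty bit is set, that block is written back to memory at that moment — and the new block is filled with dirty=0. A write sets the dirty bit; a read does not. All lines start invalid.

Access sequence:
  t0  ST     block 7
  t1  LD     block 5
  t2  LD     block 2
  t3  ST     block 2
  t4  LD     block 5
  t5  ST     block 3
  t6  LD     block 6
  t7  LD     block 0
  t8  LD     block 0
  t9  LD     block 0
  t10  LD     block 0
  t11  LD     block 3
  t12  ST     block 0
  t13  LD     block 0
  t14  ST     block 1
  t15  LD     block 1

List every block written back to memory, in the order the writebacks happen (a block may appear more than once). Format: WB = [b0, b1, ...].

WB = [2, 3, 7]

  0 | W B7 → L1 miss [D]
  1 | R B5 → L2 miss [-]
  2 | R B2 → L2 miss [-]
  3 | W B2 → L2 hit [D]
  4 | R B5 → L2 miss wb→B2 [-]
  5 | W B3 → L0 miss [D]
  6 | R B6 → L0 miss wb→B3 [-]
  7 | R B0 → L0 miss [-]
  8 | R B0 → L0 hit [-]
  9 | R B0 → L0 hit [-]
  10 | R B0 → L0 hit [-]
  11 | R B3 → L0 miss [-]
  12 | W B0 → L0 miss [D]
  13 | R B0 → L0 hit [D]
  14 | W B1 → L1 miss wb→B7 [D]
  15 | R B1 → L1 hit [D]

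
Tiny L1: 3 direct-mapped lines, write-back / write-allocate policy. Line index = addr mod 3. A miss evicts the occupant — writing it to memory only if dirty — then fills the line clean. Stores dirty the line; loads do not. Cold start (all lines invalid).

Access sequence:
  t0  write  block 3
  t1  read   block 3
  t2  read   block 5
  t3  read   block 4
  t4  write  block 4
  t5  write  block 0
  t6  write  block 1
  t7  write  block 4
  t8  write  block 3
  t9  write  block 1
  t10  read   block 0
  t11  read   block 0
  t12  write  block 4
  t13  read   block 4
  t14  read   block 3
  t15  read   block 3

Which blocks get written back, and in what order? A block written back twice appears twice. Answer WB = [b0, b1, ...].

0: W B3 -> L0 miss  d=D]
1: R B3 -> L0 hit  d=D]
2: R B5 -> L2 miss  d=-]
3: R B4 -> L1 miss  d=-]
4: W B4 -> L1 hit  d=D]
5: W B0 -> L0 miss wb->B3  d=D]
6: W B1 -> L1 miss wb->B4  d=D]
7: W B4 -> L1 miss wb->B1  d=D]
8: W B3 -> L0 miss wb->B0  d=D]
9: W B1 -> L1 miss wb->B4  d=D]
10: R B0 -> L0 miss wb->B3  d=-]
11: R B0 -> L0 hit  d=-]
12: W B4 -> L1 miss wb->B1  d=D]
13: R B4 -> L1 hit  d=D]
14: R B3 -> L0 miss  d=-]
15: R B3 -> L0 hit  d=-]

WB = [3, 4, 1, 0, 4, 3, 1]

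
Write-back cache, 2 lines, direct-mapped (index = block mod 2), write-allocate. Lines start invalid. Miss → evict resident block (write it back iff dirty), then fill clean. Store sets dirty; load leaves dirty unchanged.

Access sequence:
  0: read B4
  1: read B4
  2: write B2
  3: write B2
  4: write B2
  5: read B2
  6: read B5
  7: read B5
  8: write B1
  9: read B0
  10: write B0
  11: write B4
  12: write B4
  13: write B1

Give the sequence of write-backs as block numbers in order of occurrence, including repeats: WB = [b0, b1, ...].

WB = [2, 0]

  0 | R B4 → L0 miss [-]
  1 | R B4 → L0 hit [-]
  2 | W B2 → L0 miss [D]
  3 | W B2 → L0 hit [D]
  4 | W B2 → L0 hit [D]
  5 | R B2 → L0 hit [D]
  6 | R B5 → L1 miss [-]
  7 | R B5 → L1 hit [-]
  8 | W B1 → L1 miss [D]
  9 | R B0 → L0 miss wb→B2 [-]
  10 | W B0 → L0 hit [D]
  11 | W B4 → L0 miss wb→B0 [D]
  12 | W B4 → L0 hit [D]
  13 | W B1 → L1 hit [D]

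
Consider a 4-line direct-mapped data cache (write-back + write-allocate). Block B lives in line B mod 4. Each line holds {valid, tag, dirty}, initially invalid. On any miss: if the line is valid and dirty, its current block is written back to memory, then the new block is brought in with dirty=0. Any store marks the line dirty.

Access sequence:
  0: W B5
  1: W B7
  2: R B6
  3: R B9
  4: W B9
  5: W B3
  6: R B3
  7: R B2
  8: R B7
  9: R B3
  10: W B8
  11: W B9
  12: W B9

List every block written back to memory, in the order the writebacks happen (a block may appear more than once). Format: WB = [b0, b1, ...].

  0 | W B5 → L1 miss [D]
  1 | W B7 → L3 miss [D]
  2 | R B6 → L2 miss [-]
  3 | R B9 → L1 miss wb→B5 [-]
  4 | W B9 → L1 hit [D]
  5 | W B3 → L3 miss wb→B7 [D]
  6 | R B3 → L3 hit [D]
  7 | R B2 → L2 miss [-]
  8 | R B7 → L3 miss wb→B3 [-]
  9 | R B3 → L3 miss [-]
  10 | W B8 → L0 miss [D]
  11 | W B9 → L1 hit [D]
  12 | W B9 → L1 hit [D]

WB = [5, 7, 3]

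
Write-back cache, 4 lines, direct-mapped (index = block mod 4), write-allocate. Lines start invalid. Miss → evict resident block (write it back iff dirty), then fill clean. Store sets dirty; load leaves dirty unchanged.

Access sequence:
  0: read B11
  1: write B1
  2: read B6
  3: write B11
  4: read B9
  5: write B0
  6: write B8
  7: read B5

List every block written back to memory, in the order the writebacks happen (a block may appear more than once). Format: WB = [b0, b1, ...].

0: R B11 -> L3 miss  d=-]
1: W B1 -> L1 miss  d=D]
2: R B6 -> L2 miss  d=-]
3: W B11 -> L3 hit  d=D]
4: R B9 -> L1 miss wb->B1  d=-]
5: W B0 -> L0 miss  d=D]
6: W B8 -> L0 miss wb->B0  d=D]
7: R B5 -> L1 miss  d=-]

WB = [1, 0]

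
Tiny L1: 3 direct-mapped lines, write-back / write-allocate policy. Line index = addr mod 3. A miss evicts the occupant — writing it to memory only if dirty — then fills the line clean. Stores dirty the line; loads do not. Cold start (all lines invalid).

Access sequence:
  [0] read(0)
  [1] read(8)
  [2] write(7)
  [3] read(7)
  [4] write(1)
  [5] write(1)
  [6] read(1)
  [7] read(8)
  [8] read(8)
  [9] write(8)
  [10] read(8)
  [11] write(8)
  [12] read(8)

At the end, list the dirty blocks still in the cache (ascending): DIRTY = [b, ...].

DIRTY = [1, 8]

  0 | R B0 → L0 miss [-]
  1 | R B8 → L2 miss [-]
  2 | W B7 → L1 miss [D]
  3 | R B7 → L1 hit [D]
  4 | W B1 → L1 miss wb→B7 [D]
  5 | W B1 → L1 hit [D]
  6 | R B1 → L1 hit [D]
  7 | R B8 → L2 hit [-]
  8 | R B8 → L2 hit [-]
  9 | W B8 → L2 hit [D]
  10 | R B8 → L2 hit [D]
  11 | W B8 → L2 hit [D]
  12 | R B8 → L2 hit [D]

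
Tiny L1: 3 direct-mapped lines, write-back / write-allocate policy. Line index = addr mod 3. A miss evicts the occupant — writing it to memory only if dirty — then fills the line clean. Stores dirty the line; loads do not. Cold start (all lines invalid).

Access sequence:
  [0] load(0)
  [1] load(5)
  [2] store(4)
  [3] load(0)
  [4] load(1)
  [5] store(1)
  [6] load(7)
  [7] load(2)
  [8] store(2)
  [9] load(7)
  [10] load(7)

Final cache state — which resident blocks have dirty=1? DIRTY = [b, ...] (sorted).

DIRTY = [2]

  0 | R B0 → L0 miss [-]
  1 | R B5 → L2 miss [-]
  2 | W B4 → L1 miss [D]
  3 | R B0 → L0 hit [-]
  4 | R B1 → L1 miss wb→B4 [-]
  5 | W B1 → L1 hit [D]
  6 | R B7 → L1 miss wb→B1 [-]
  7 | R B2 → L2 miss [-]
  8 | W B2 → L2 hit [D]
  9 | R B7 → L1 hit [-]
  10 | R B7 → L1 hit [-]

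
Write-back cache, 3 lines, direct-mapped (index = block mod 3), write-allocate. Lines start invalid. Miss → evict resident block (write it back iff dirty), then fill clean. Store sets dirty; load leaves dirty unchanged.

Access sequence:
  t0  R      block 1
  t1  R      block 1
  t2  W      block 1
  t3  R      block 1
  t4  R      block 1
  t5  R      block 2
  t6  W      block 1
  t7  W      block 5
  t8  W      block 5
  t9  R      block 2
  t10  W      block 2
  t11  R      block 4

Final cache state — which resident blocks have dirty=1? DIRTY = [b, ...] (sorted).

DIRTY = [2]

  0 | R B1 → L1 miss [-]
  1 | R B1 → L1 hit [-]
  2 | W B1 → L1 hit [D]
  3 | R B1 → L1 hit [D]
  4 | R B1 → L1 hit [D]
  5 | R B2 → L2 miss [-]
  6 | W B1 → L1 hit [D]
  7 | W B5 → L2 miss [D]
  8 | W B5 → L2 hit [D]
  9 | R B2 → L2 miss wb→B5 [-]
  10 | W B2 → L2 hit [D]
  11 | R B4 → L1 miss wb→B1 [-]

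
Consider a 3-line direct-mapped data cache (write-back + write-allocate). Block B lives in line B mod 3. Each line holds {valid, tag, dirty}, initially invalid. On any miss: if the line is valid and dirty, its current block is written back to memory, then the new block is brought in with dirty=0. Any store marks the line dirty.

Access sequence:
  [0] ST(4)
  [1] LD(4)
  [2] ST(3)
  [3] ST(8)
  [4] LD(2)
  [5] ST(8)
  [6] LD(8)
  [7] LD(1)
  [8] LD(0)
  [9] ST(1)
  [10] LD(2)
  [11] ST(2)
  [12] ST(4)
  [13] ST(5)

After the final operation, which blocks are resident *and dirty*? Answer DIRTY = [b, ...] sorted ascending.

DIRTY = [4, 5]

0: W B4 → L1 miss [D]
1: R B4 → L1 hit [D]
2: W B3 → L0 miss [D]
3: W B8 → L2 miss [D]
4: R B2 → L2 miss wb→B8 [-]
5: W B8 → L2 miss [D]
6: R B8 → L2 hit [D]
7: R B1 → L1 miss wb→B4 [-]
8: R B0 → L0 miss wb→B3 [-]
9: W B1 → L1 hit [D]
10: R B2 → L2 miss wb→B8 [-]
11: W B2 → L2 hit [D]
12: W B4 → L1 miss wb→B1 [D]
13: W B5 → L2 miss wb→B2 [D]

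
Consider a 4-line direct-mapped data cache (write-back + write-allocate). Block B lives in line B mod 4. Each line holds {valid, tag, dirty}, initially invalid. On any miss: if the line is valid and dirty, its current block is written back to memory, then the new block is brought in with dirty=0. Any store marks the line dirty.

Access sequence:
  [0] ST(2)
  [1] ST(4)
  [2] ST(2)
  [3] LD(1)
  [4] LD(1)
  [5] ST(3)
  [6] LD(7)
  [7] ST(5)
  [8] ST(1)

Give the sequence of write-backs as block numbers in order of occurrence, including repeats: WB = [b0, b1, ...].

WB = [3, 5]

0: W B2 -> L2 miss  d=D]
1: W B4 -> L0 miss  d=D]
2: W B2 -> L2 hit  d=D]
3: R B1 -> L1 miss  d=-]
4: R B1 -> L1 hit  d=-]
5: W B3 -> L3 miss  d=D]
6: R B7 -> L3 miss wb->B3  d=-]
7: W B5 -> L1 miss  d=D]
8: W B1 -> L1 miss wb->B5  d=D]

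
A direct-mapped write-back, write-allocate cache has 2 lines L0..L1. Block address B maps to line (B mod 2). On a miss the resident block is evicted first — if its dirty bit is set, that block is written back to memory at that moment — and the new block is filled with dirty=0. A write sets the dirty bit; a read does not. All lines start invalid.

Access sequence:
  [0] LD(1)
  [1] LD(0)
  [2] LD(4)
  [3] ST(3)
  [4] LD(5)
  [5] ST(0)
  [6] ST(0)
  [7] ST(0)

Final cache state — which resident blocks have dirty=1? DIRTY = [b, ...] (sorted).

  0 | R B1 → L1 miss [-]
  1 | R B0 → L0 miss [-]
  2 | R B4 → L0 miss [-]
  3 | W B3 → L1 miss [D]
  4 | R B5 → L1 miss wb→B3 [-]
  5 | W B0 → L0 miss [D]
  6 | W B0 → L0 hit [D]
  7 | W B0 → L0 hit [D]

DIRTY = [0]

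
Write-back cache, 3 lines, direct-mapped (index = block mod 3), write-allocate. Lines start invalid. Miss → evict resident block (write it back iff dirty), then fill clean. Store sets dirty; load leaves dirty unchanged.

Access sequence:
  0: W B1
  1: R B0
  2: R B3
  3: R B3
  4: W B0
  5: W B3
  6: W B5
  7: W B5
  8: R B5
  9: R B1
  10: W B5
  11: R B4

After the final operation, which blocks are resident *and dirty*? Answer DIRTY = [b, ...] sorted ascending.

  0 | W B1 → L1 miss [D]
  1 | R B0 → L0 miss [-]
  2 | R B3 → L0 miss [-]
  3 | R B3 → L0 hit [-]
  4 | W B0 → L0 miss [D]
  5 | W B3 → L0 miss wb→B0 [D]
  6 | W B5 → L2 miss [D]
  7 | W B5 → L2 hit [D]
  8 | R B5 → L2 hit [D]
  9 | R B1 → L1 hit [D]
  10 | W B5 → L2 hit [D]
  11 | R B4 → L1 miss wb→B1 [-]

DIRTY = [3, 5]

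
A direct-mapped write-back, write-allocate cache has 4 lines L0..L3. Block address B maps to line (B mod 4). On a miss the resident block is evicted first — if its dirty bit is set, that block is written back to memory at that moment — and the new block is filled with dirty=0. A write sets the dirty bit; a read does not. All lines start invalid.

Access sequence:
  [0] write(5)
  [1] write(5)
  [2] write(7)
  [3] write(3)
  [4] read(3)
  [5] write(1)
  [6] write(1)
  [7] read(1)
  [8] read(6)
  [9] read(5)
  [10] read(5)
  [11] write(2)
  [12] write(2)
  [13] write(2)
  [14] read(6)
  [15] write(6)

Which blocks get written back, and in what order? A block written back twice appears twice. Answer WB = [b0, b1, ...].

  0 | W B5 → L1 miss [D]
  1 | W B5 → L1 hit [D]
  2 | W B7 → L3 miss [D]
  3 | W B3 → L3 miss wb→B7 [D]
  4 | R B3 → L3 hit [D]
  5 | W B1 → L1 miss wb→B5 [D]
  6 | W B1 → L1 hit [D]
  7 | R B1 → L1 hit [D]
  8 | R B6 → L2 miss [-]
  9 | R B5 → L1 miss wb→B1 [-]
  10 | R B5 → L1 hit [-]
  11 | W B2 → L2 miss [D]
  12 | W B2 → L2 hit [D]
  13 | W B2 → L2 hit [D]
  14 | R B6 → L2 miss wb→B2 [-]
  15 | W B6 → L2 hit [D]

WB = [7, 5, 1, 2]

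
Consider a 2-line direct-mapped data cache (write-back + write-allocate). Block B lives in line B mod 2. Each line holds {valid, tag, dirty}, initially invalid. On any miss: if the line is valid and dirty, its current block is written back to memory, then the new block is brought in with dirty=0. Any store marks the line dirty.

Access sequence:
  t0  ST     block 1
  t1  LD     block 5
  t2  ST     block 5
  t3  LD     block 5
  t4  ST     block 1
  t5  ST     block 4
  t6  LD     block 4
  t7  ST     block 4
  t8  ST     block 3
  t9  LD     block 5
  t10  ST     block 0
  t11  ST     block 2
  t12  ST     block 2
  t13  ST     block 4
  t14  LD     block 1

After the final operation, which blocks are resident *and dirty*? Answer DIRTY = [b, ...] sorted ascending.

  0 | W B1 → L1 miss [D]
  1 | R B5 → L1 miss wb→B1 [-]
  2 | W B5 → L1 hit [D]
  3 | R B5 → L1 hit [D]
  4 | W B1 → L1 miss wb→B5 [D]
  5 | W B4 → L0 miss [D]
  6 | R B4 → L0 hit [D]
  7 | W B4 → L0 hit [D]
  8 | W B3 → L1 miss wb→B1 [D]
  9 | R B5 → L1 miss wb→B3 [-]
  10 | W B0 → L0 miss wb→B4 [D]
  11 | W B2 → L0 miss wb→B0 [D]
  12 | W B2 → L0 hit [D]
  13 | W B4 → L0 miss wb→B2 [D]
  14 | R B1 → L1 miss [-]

DIRTY = [4]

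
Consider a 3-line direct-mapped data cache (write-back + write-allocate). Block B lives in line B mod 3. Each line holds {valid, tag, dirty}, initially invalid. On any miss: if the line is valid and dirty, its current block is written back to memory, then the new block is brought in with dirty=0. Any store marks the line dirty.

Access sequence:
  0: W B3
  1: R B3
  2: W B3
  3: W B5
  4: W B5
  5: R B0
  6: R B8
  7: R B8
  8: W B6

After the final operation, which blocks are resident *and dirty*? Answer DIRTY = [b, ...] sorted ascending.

DIRTY = [6]

0: W B3 → L0 miss [D]
1: R B3 → L0 hit [D]
2: W B3 → L0 hit [D]
3: W B5 → L2 miss [D]
4: W B5 → L2 hit [D]
5: R B0 → L0 miss wb→B3 [-]
6: R B8 → L2 miss wb→B5 [-]
7: R B8 → L2 hit [-]
8: W B6 → L0 miss [D]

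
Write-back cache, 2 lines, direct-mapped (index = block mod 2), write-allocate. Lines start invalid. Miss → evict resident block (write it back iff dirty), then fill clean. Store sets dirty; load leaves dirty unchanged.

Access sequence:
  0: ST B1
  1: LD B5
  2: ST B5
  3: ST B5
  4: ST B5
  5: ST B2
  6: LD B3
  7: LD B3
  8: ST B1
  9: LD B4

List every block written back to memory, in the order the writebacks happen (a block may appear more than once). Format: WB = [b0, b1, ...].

WB = [1, 5, 2]

0: W B1 -> L1 miss  d=D]
1: R B5 -> L1 miss wb->B1  d=-]
2: W B5 -> L1 hit  d=D]
3: W B5 -> L1 hit  d=D]
4: W B5 -> L1 hit  d=D]
5: W B2 -> L0 miss  d=D]
6: R B3 -> L1 miss wb->B5  d=-]
7: R B3 -> L1 hit  d=-]
8: W B1 -> L1 miss  d=D]
9: R B4 -> L0 miss wb->B2  d=-]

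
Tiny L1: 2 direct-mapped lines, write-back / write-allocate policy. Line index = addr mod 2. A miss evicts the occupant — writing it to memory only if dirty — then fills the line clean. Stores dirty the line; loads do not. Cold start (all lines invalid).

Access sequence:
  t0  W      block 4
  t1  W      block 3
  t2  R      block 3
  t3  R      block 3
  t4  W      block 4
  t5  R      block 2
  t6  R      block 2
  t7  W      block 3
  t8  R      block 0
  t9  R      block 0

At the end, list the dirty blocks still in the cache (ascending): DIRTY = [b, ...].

DIRTY = [3]

0: W B4 -> L0 miss  d=D]
1: W B3 -> L1 miss  d=D]
2: R B3 -> L1 hit  d=D]
3: R B3 -> L1 hit  d=D]
4: W B4 -> L0 hit  d=D]
5: R B2 -> L0 miss wb->B4  d=-]
6: R B2 -> L0 hit  d=-]
7: W B3 -> L1 hit  d=D]
8: R B0 -> L0 miss  d=-]
9: R B0 -> L0 hit  d=-]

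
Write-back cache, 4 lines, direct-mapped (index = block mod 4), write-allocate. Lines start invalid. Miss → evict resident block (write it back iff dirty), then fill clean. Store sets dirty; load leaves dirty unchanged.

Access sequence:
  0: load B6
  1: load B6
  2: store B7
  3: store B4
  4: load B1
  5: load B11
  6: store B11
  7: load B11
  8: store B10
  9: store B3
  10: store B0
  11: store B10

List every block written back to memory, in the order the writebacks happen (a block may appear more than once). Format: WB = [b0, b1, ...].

  0 | R B6 → L2 miss [-]
  1 | R B6 → L2 hit [-]
  2 | W B7 → L3 miss [D]
  3 | W B4 → L0 miss [D]
  4 | R B1 → L1 miss [-]
  5 | R B11 → L3 miss wb→B7 [-]
  6 | W B11 → L3 hit [D]
  7 | R B11 → L3 hit [D]
  8 | W B10 → L2 miss [D]
  9 | W B3 → L3 miss wb→B11 [D]
  10 | W B0 → L0 miss wb→B4 [D]
  11 | W B10 → L2 hit [D]

WB = [7, 11, 4]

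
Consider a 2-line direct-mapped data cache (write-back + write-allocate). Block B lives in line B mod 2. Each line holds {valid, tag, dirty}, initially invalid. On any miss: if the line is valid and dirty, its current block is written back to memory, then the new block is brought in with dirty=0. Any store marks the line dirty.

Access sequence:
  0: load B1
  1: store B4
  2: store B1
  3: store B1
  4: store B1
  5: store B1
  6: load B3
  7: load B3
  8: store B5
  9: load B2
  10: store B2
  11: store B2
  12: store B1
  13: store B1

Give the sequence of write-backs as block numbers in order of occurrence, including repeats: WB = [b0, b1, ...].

0: R B1 → L1 miss [-]
1: W B4 → L0 miss [D]
2: W B1 → L1 hit [D]
3: W B1 → L1 hit [D]
4: W B1 → L1 hit [D]
5: W B1 → L1 hit [D]
6: R B3 → L1 miss wb→B1 [-]
7: R B3 → L1 hit [-]
8: W B5 → L1 miss [D]
9: R B2 → L0 miss wb→B4 [-]
10: W B2 → L0 hit [D]
11: W B2 → L0 hit [D]
12: W B1 → L1 miss wb→B5 [D]
13: W B1 → L1 hit [D]

WB = [1, 4, 5]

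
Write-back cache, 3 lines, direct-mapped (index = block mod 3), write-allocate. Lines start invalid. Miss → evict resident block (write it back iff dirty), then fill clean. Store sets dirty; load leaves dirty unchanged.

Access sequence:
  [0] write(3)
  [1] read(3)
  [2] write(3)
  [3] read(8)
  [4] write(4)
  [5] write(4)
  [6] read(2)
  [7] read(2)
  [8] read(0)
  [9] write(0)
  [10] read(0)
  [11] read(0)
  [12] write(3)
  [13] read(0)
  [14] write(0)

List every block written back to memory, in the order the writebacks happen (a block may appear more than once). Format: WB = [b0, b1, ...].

WB = [3, 0, 3]

0: W B3 -> L0 miss  d=D]
1: R B3 -> L0 hit  d=D]
2: W B3 -> L0 hit  d=D]
3: R B8 -> L2 miss  d=-]
4: W B4 -> L1 miss  d=D]
5: W B4 -> L1 hit  d=D]
6: R B2 -> L2 miss  d=-]
7: R B2 -> L2 hit  d=-]
8: R B0 -> L0 miss wb->B3  d=-]
9: W B0 -> L0 hit  d=D]
10: R B0 -> L0 hit  d=D]
11: R B0 -> L0 hit  d=D]
12: W B3 -> L0 miss wb->B0  d=D]
13: R B0 -> L0 miss wb->B3  d=-]
14: W B0 -> L0 hit  d=D]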